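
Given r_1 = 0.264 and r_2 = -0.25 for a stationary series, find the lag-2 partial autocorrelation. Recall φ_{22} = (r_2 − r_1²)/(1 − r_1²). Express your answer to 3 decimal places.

-0.344

φ_{22} = (r_2 − r_1²) / (1 − r_1²)
r_1² = (0.264)² = 0.069696
Numerator = -0.25 − 0.0697 = -0.3197; denominator = 1 − 0.0697 = 0.9303
φ_{22} = -0.3197 / 0.9303 = -0.344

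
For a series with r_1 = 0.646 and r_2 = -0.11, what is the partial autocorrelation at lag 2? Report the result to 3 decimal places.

φ_{22} = (r_2 − r_1²) / (1 − r_1²)
r_1² = (0.646)² = 0.417316
Numerator = -0.11 − 0.4173 = -0.5273; denominator = 1 − 0.4173 = 0.5827
φ_{22} = -0.5273 / 0.5827 = -0.905

-0.905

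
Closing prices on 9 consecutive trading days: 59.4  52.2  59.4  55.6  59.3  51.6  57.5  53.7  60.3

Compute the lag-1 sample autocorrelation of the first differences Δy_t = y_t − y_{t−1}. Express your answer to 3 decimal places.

-0.757

First differences Δy: -7.2, 7.2, -3.8, 3.7, -7.7, 5.9, -3.8, 6.6
Mean of differences = 0.1125
Numerator Σ(Δy_t−Δȳ)(Δy_{t+1}−Δȳ) = -214.8614
Denominator Σ(Δy_t−Δȳ)² = 283.8088
r_1(Δy) = -214.8614 / 283.8088 = -0.757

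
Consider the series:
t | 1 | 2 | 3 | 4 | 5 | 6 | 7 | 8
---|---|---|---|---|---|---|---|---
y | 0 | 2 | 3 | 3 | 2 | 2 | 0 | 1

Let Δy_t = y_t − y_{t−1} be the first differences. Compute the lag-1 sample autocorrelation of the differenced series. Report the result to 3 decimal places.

0.024

First differences Δy: 2, 1, 0, -1, 0, -2, 1
Mean of differences = 0.1429
Numerator Σ(Δy_t−Δȳ)(Δy_{t+1}−Δȳ) = 0.2653
Denominator Σ(Δy_t−Δȳ)² = 10.8571
r_1(Δy) = 0.2653 / 10.8571 = 0.024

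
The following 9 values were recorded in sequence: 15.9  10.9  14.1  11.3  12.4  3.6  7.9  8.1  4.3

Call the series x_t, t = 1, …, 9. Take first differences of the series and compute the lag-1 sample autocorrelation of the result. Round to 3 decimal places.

First differences Δx: -5.0, 3.2, -2.8, 1.1, -8.8, 4.3, 0.2, -3.8
Mean of differences = -1.4500
Numerator Σ(Δx_t−Δx̄)(Δx_{t+1}−Δx̄) = -81.6225
Denominator Σ(Δx_t−Δx̄)² = 137.8800
r_1(Δx) = -81.6225 / 137.8800 = -0.592

-0.592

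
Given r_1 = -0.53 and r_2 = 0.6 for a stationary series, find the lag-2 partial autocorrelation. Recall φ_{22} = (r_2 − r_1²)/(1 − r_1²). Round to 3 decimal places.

φ_{22} = (r_2 − r_1²) / (1 − r_1²)
r_1² = (-0.53)² = 0.2809
Numerator = 0.6 − 0.2809 = 0.3191; denominator = 1 − 0.2809 = 0.7191
φ_{22} = 0.3191 / 0.7191 = 0.444

0.444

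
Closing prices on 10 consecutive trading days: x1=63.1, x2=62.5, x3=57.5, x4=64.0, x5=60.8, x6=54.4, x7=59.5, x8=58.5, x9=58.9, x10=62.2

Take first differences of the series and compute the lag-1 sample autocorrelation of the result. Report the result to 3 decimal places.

-0.427

First differences Δx: -0.6, -5.0, 6.5, -3.2, -6.4, 5.1, -1.0, 0.4, 3.3
Mean of differences = -0.1000
Numerator Σ(Δx_t−Δx̄)(Δx_{t+1}−Δx̄) = -67.0100
Denominator Σ(Δx_t−Δx̄)² = 156.7800
r_1(Δx) = -67.0100 / 156.7800 = -0.427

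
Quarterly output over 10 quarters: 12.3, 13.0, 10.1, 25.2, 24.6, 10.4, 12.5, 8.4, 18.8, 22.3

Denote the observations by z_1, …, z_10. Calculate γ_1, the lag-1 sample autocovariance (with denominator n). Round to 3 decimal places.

Mean z̄ = (12.3 + 13.0 + 10.1 + 25.2 + 24.6 + 10.4 + 12.5 + 8.4 + 18.8 + 22.3)/10 = 15.7600
Σ_{t=1}^{9}(z_t−z̄)(z_{t+1}−z̄) = 46.7824
γ_1 = 46.7824 / 10 = 4.678

4.678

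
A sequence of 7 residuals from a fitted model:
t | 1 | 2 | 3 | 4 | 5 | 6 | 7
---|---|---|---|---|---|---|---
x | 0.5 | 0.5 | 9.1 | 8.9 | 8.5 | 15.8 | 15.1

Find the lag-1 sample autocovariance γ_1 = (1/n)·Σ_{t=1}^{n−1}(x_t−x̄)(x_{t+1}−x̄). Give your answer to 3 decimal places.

15.377

Mean x̄ = (0.5 + 0.5 + 9.1 + 8.9 + 8.5 + 15.8 + 15.1)/7 = 8.3429
Σ_{t=1}^{6}(x_t−x̄)(x_{t+1}−x̄) = 107.6424
γ_1 = 107.6424 / 7 = 15.377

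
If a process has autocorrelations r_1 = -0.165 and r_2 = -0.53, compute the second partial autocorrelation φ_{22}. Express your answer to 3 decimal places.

-0.573

φ_{22} = (r_2 − r_1²) / (1 − r_1²)
r_1² = (-0.165)² = 0.027225
Numerator = -0.53 − 0.0272 = -0.5572; denominator = 1 − 0.0272 = 0.9728
φ_{22} = -0.5572 / 0.9728 = -0.573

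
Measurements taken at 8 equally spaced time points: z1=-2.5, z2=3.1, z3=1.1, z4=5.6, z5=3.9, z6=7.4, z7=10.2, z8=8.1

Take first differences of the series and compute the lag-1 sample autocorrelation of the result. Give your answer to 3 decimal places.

First differences Δz: 5.6, -2.0, 4.5, -1.7, 3.5, 2.8, -2.1
Mean of differences = 1.5143
Numerator Σ(Δz_t−Δz̄)(Δz_{t+1}−Δz̄) = -42.9245
Denominator Σ(Δz_t−Δz̄)² = 66.9486
r_1(Δz) = -42.9245 / 66.9486 = -0.641

-0.641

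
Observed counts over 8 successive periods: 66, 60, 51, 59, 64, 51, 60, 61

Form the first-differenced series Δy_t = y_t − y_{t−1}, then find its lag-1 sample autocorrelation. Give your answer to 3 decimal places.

-0.334

First differences Δy: -6, -9, 8, 5, -13, 9, 1
Mean of differences = -0.7143
Numerator Σ(Δy_t−Δȳ)(Δy_{t+1}−Δȳ) = -151.5102
Denominator Σ(Δy_t−Δȳ)² = 453.4286
r_1(Δy) = -151.5102 / 453.4286 = -0.334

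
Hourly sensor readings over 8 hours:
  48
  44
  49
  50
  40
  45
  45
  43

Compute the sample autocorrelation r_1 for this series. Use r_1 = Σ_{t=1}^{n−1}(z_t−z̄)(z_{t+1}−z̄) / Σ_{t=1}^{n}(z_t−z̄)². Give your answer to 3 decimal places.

-0.176

Mean z̄ = (48 + 44 + 49 + 50 + 40 + 45 + 45 + 43)/8 = 45.5000
Σ(z_t−z̄)(z_{t+1}−z̄) = (-3.7500) + (-5.2500) + (15.7500) + (-24.7500) + (2.7500) + (0.2500) + (1.2500) = -13.7500
Denominator Σ(z_t−z̄)² = 78.0000
r_1 = -13.7500 / 78.0000 = -0.176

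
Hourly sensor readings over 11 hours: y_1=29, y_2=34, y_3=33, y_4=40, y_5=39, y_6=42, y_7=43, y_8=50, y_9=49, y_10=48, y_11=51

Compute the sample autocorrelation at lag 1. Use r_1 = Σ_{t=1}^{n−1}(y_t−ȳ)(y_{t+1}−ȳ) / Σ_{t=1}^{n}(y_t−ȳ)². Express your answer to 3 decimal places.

0.647

Mean ȳ = (29 + 34 + 33 + 40 + 39 + 42 + 43 + 50 + 49 + 48 + 51)/11 = 41.6364
Numerator Σ_{t=1}^{10}(y_t−ȳ)(y_{t+1}−ȳ) = 359.8678
Denominator Σ(y_t−ȳ)² = 556.5455
r_1 = 359.8678 / 556.5455 = 0.647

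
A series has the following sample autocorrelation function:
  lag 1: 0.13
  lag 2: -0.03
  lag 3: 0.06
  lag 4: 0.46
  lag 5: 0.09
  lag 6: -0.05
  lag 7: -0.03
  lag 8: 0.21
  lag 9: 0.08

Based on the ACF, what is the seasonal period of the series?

The largest autocorrelation is r_4 = 0.46, with a weaker echo at lag 8 (0.21); the remaining lags stay at or below 0.13.
The dominant spike at lag 4 indicates a seasonal period of 4.

4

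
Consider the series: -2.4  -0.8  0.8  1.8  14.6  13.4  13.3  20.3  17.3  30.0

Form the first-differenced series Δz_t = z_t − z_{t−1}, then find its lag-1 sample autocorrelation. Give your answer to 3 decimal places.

First differences Δz: 1.6, 1.6, 1.0, 12.8, -1.2, -0.1, 7.0, -3.0, 12.7
Mean of differences = 3.6000
Numerator Σ(Δz_t−Δz̄)(Δz_{t+1}−Δz̄) = -136.2000
Denominator Σ(Δz_t−Δz̄)² = 274.0600
r_1(Δz) = -136.2000 / 274.0600 = -0.497

-0.497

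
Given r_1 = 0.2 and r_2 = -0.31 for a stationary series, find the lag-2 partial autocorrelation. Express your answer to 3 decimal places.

φ_{22} = (r_2 − r_1²) / (1 − r_1²)
r_1² = (0.2)² = 0.04
Numerator = -0.31 − 0.0400 = -0.3500; denominator = 1 − 0.0400 = 0.9600
φ_{22} = -0.3500 / 0.9600 = -0.365

-0.365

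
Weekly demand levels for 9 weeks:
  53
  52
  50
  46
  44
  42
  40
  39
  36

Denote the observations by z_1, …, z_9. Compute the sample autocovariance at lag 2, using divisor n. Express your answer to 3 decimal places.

11.753

Mean z̄ = (53 + 52 + 50 + 46 + 44 + 42 + 40 + 39 + 36)/9 = 44.6667
Σ_{t=1}^{7}(z_t−z̄)(z_{t+2}−z̄) = 105.7778
γ_2 = 105.7778 / 9 = 11.753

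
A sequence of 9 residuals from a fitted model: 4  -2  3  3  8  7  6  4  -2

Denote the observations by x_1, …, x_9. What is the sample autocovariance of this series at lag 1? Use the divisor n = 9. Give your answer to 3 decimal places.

Mean x̄ = (4 − 2 + 3 + 3 + 8 + 7 + 6 + 4 − 2)/9 = 3.4444
Σ_{t=1}^{8}(x_t−x̄)(x_{t+1}−x̄) = 21.2469
γ_1 = 21.2469 / 9 = 2.361

2.361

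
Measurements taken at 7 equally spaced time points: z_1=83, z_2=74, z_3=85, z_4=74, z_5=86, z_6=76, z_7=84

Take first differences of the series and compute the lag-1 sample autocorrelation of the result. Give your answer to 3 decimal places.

First differences Δz: -9, 11, -11, 12, -10, 8
Mean of differences = 0.1667
Numerator Σ(Δz_t−Δz̄)(Δz_{t+1}−Δz̄) = -552.3611
Denominator Σ(Δz_t−Δz̄)² = 630.8333
r_1(Δz) = -552.3611 / 630.8333 = -0.876

-0.876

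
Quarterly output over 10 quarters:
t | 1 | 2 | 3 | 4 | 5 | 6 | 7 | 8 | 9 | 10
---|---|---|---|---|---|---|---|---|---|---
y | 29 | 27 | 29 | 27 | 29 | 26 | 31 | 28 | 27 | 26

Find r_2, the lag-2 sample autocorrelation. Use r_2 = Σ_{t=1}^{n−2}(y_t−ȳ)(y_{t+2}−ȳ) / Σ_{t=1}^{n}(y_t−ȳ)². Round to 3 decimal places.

Mean ȳ = (29 + 27 + 29 + 27 + 29 + 26 + 31 + 28 + 27 + 26)/10 = 27.9000
Numerator Σ_{t=1}^{8}(y_t−ȳ)(y_{t+2}−ȳ) = 5.1800
Denominator Σ(y_t−ȳ)² = 22.9000
r_2 = 5.1800 / 22.9000 = 0.226

0.226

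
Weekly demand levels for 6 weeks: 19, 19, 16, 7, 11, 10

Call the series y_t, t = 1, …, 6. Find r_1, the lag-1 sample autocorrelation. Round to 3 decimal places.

Mean ȳ = (19 + 19 + 16 + 7 + 11 + 10)/6 = 13.6667
Deviations from mean: 5.3333, 5.3333, 2.3333, -6.6667, -2.6667, -3.6667
Numerator Σ_{t=1}^{5}(y_t−ȳ)(y_{t+1}−ȳ) = 52.8889
Denominator Σ(y_t−ȳ)² = 127.3333
r_1 = 52.8889 / 127.3333 = 0.415

0.415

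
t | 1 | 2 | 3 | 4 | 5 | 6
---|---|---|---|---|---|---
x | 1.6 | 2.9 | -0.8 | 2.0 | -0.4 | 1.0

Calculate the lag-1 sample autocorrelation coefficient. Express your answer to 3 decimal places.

-0.538

Mean x̄ = (1.6 + 2.9 − 0.8 + 2.0 − 0.4 + 1.0)/6 = 1.0500
Deviations from mean: 0.5500, 1.8500, -1.8500, 0.9500, -1.4500, -0.0500
Numerator Σ_{t=1}^{5}(x_t−x̄)(x_{t+1}−x̄) = -5.4675
Denominator Σ(x_t−x̄)² = 10.1550
r_1 = -5.4675 / 10.1550 = -0.538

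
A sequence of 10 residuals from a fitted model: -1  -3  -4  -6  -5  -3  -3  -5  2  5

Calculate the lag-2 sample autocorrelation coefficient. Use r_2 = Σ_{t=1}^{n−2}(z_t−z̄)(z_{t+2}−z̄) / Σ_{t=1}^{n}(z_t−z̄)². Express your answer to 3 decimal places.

-0.107

Mean z̄ = (-1 − 3 − 4 − 6 − 5 − 3 − 3 − 5 + 2 + 5)/10 = -2.3000
Numerator Σ_{t=1}^{8}(z_t−z̄)(z_{t+2}−z̄) = -11.3800
Denominator Σ(z_t−z̄)² = 106.1000
r_2 = -11.3800 / 106.1000 = -0.107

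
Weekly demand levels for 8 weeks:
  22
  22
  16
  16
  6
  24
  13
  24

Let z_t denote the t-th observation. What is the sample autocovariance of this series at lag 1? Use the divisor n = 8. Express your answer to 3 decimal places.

Mean z̄ = (22 + 22 + 16 + 16 + 6 + 24 + 13 + 24)/8 = 17.8750
Deviations: 4.1250, 4.1250, -1.8750, -1.8750, -11.8750, 6.1250, -4.8750, 6.1250
Σ_{t=1}^{7}(z_t−z̄)(z_{t+1}−z̄) = -97.3906
γ_1 = -97.3906 / 8 = -12.174

-12.174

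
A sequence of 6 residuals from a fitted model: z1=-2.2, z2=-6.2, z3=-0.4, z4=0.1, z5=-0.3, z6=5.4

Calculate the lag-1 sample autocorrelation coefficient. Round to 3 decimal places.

Mean z̄ = (-2.2 − 6.2 − 0.4 + 0.1 − 0.3 + 5.4)/6 = -0.6000
Deviations from mean: -1.6000, -5.6000, 0.2000, 0.7000, 0.3000, 6.0000
Numerator Σ_{t=1}^{5}(z_t−z̄)(z_{t+1}−z̄) = 9.9900
Denominator Σ(z_t−z̄)² = 70.5400
r_1 = 9.9900 / 70.5400 = 0.142

0.142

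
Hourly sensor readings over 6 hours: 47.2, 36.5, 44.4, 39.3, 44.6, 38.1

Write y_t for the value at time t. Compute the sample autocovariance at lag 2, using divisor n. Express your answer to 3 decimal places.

7.301

Mean ȳ = (47.2 + 36.5 + 44.4 + 39.3 + 44.6 + 38.1)/6 = 41.6833
Σ_{t=1}^{4}(y_t−ȳ)(y_{t+2}−ȳ) = 43.8044
γ_2 = 43.8044 / 6 = 7.301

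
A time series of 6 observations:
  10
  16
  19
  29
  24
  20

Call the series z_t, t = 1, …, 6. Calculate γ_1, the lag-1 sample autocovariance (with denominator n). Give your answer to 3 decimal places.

12.259

Mean z̄ = (10 + 16 + 19 + 29 + 24 + 20)/6 = 19.6667
Σ_{t=1}^{5}(z_t−z̄)(z_{t+1}−z̄) = 73.5556
γ_1 = 73.5556 / 6 = 12.259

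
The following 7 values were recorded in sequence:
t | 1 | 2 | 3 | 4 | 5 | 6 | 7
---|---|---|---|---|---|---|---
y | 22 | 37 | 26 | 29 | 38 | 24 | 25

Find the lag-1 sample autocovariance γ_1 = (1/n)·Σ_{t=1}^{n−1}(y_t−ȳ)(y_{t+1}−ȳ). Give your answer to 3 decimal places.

-14.644

Mean ȳ = (22 + 37 + 26 + 29 + 38 + 24 + 25)/7 = 28.7143
Deviations: -6.7143, 8.2857, -2.7143, 0.2857, 9.2857, -4.7143, -3.7143
Σ_{t=1}^{6}(y_t−ȳ)(y_{t+1}−ȳ) = -102.5102
γ_1 = -102.5102 / 7 = -14.644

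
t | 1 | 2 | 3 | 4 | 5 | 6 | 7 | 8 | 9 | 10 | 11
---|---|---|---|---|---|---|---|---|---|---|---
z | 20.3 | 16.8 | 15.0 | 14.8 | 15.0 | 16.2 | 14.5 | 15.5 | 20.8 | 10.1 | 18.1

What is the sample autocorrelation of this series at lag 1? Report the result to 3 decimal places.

Mean z̄ = (20.3 + 16.8 + 15.0 + 14.8 + 15.0 + 16.2 + 14.5 + 15.5 + 20.8 + 10.1 + 18.1)/11 = 16.1000
Numerator Σ_{t=1}^{10}(z_t−z̄)(z_{t+1}−z̄) = -37.3000
Denominator Σ(z_t−z̄)² = 87.2600
r_1 = -37.3000 / 87.2600 = -0.427

-0.427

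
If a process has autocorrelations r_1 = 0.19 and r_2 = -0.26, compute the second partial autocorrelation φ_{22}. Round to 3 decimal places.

φ_{22} = (r_2 − r_1²) / (1 − r_1²)
r_1² = (0.19)² = 0.0361
Numerator = -0.26 − 0.0361 = -0.2961; denominator = 1 − 0.0361 = 0.9639
φ_{22} = -0.2961 / 0.9639 = -0.307

-0.307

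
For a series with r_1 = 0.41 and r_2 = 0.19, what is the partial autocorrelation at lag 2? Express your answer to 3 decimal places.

φ_{22} = (r_2 − r_1²) / (1 − r_1²)
r_1² = (0.41)² = 0.1681
Numerator = 0.19 − 0.1681 = 0.0219; denominator = 1 − 0.1681 = 0.8319
φ_{22} = 0.0219 / 0.8319 = 0.026

0.026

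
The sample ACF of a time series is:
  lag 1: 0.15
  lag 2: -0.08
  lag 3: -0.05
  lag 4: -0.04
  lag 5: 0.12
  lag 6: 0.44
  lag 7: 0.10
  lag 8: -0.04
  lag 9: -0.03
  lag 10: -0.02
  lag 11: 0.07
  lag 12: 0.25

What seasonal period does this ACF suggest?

6

The largest autocorrelation is r_6 = 0.44, with a weaker echo at lag 12 (0.25); the remaining lags stay at or below 0.15.
The dominant spike at lag 6 indicates a seasonal period of 6.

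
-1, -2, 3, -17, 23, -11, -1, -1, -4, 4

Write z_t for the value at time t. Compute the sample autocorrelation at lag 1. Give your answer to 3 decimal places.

-0.719

Mean z̄ = (-1 − 2 + 3 − 17 + 23 − 11 − 1 − 1 − 4 + 4)/10 = -0.7000
Numerator Σ_{t=1}^{9}(z_t−z̄)(z_{t+1}−z̄) = -706.4900
Denominator Σ(z_t−z̄)² = 982.1000
r_1 = -706.4900 / 982.1000 = -0.719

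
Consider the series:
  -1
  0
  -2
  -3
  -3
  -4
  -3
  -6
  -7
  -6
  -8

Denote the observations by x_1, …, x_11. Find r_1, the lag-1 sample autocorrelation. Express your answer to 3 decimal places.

0.629

Mean x̄ = (-1 + 0 − 2 − 3 − 3 − 4 − 3 − 6 − 7 − 6 − 8)/11 = -3.9091
Numerator Σ_{t=1}^{10}(x_t−x̄)(x_{t+1}−x̄) = 40.8099
Denominator Σ(x_t−x̄)² = 64.9091
r_1 = 40.8099 / 64.9091 = 0.629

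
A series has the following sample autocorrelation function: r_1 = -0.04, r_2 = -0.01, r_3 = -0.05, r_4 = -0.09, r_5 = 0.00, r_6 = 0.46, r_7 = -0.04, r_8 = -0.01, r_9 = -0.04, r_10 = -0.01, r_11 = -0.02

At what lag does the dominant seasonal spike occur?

6

The largest autocorrelation is r_6 = 0.46; the remaining lags stay at or below 0.00.
The dominant spike at lag 6 indicates a seasonal period of 6.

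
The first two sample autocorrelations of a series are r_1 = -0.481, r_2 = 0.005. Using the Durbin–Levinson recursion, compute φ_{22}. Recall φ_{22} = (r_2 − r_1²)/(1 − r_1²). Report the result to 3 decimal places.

-0.294

φ_{22} = (r_2 − r_1²) / (1 − r_1²)
r_1² = (-0.481)² = 0.231361
Numerator = 0.005 − 0.2314 = -0.2264; denominator = 1 − 0.2314 = 0.7686
φ_{22} = -0.2264 / 0.7686 = -0.294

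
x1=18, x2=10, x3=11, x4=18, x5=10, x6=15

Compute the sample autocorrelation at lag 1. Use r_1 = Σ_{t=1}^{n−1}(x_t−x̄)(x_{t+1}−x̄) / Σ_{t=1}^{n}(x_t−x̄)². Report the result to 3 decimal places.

-0.524

Mean x̄ = (18 + 10 + 11 + 18 + 10 + 15)/6 = 13.6667
Deviations from mean: 4.3333, -3.6667, -2.6667, 4.3333, -3.6667, 1.3333
Numerator Σ_{t=1}^{5}(x_t−x̄)(x_{t+1}−x̄) = -38.4444
Denominator Σ(x_t−x̄)² = 73.3333
r_1 = -38.4444 / 73.3333 = -0.524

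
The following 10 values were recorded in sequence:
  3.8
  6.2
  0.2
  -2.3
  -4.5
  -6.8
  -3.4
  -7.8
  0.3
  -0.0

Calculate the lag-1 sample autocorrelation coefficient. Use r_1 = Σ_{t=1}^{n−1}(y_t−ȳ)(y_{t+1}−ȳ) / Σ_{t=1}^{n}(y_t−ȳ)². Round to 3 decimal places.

0.479

Mean ȳ = (3.8 + 6.2 + 0.2 − 2.3 − 4.5 − 6.8 − 3.4 − 7.8 + 0.3 − 0.0)/10 = -1.4300
Numerator Σ_{t=1}^{9}(y_t−ȳ)(y_{t+1}−ȳ) = 84.6621
Denominator Σ(y_t−ȳ)² = 176.7410
r_1 = 84.6621 / 176.7410 = 0.479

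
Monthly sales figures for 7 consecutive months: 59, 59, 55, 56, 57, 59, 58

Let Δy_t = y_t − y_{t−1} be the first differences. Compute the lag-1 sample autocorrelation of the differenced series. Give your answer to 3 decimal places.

-0.133

First differences Δy: 0, -4, 1, 1, 2, -1
Mean of differences = -0.1667
Numerator Σ(Δy_t−Δȳ)(Δy_{t+1}−Δȳ) = -3.0278
Denominator Σ(Δy_t−Δȳ)² = 22.8333
r_1(Δy) = -3.0278 / 22.8333 = -0.133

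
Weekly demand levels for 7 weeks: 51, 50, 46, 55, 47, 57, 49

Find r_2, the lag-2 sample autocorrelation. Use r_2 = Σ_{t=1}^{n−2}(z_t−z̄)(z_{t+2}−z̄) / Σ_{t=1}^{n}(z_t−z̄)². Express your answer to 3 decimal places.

0.476

Mean z̄ = (51 + 50 + 46 + 55 + 47 + 57 + 49)/7 = 50.7143
Σ(z_t−z̄)(z_{t+2}−z̄) = (-1.3469) + (-3.0612) + (17.5102) + (26.9388) + (6.3673) = 46.4082
Denominator Σ(z_t−z̄)² = 97.4286
r_2 = 46.4082 / 97.4286 = 0.476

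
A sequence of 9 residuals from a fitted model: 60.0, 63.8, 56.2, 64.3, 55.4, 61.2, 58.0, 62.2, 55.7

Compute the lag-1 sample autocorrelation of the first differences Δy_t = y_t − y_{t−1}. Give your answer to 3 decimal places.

First differences Δy: 3.8, -7.6, 8.1, -8.9, 5.8, -3.2, 4.2, -6.5
Mean of differences = -0.5375
Numerator Σ(Δy_t−Δȳ)(Δy_{t+1}−Δȳ) = -274.5989
Denominator Σ(Δy_t−Δȳ)² = 318.4788
r_1(Δy) = -274.5989 / 318.4788 = -0.862

-0.862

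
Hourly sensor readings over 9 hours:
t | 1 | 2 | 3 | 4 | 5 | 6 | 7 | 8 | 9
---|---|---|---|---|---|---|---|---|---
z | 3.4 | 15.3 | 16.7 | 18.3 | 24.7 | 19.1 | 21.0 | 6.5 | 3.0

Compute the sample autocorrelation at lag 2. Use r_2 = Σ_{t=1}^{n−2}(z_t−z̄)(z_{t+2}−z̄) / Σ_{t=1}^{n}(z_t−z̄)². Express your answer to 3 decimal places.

-0.038

Mean z̄ = (3.4 + 15.3 + 16.7 + 18.3 + 24.7 + 19.1 + 21.0 + 6.5 + 3.0)/9 = 14.2222
Σ(z_t−z̄)(z_{t+2}−z̄) = (-26.8151) + (4.3949) + (25.9616) + (19.8905) + (71.0160) + (-37.6673) + (-76.0617) = -19.2810
Denominator Σ(z_t−z̄)² = 506.1356
r_2 = -19.2810 / 506.1356 = -0.038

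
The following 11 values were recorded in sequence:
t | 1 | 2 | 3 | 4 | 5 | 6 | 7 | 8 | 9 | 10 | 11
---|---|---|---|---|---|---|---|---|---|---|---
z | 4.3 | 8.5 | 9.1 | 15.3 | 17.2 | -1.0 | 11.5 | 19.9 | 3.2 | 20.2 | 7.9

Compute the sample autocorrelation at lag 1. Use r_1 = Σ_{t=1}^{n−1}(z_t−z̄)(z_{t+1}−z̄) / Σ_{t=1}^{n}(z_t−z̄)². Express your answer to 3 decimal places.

Mean z̄ = (4.3 + 8.5 + 9.1 + 15.3 + 17.2 − 1.0 + 11.5 + 19.9 + 3.2 + 20.2 + 7.9)/11 = 10.5545
Numerator Σ_{t=1}^{10}(z_t−z̄)(z_{t+1}−z̄) = -203.6757
Denominator Σ(z_t−z̄)² = 488.0473
r_1 = -203.6757 / 488.0473 = -0.417

-0.417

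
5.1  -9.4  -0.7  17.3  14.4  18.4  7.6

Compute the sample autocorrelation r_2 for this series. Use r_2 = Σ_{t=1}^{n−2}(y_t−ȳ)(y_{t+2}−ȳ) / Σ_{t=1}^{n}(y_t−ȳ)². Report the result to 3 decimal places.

-0.153

Mean ȳ = (5.1 − 9.4 − 0.7 + 17.3 + 14.4 + 18.4 + 7.6)/7 = 7.5286
Numerator Σ_{t=1}^{5}(y_t−ȳ)(y_{t+2}−ȳ) = -95.2545
Denominator Σ(y_t−ȳ)² = 621.0743
r_2 = -95.2545 / 621.0743 = -0.153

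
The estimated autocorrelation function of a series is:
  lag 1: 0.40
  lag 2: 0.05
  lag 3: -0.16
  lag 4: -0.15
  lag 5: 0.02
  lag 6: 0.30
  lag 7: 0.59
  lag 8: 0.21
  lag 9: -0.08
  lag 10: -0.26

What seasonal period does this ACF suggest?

The largest autocorrelation is r_7 = 0.59; the remaining lags stay at or below 0.40. The elevated value at lag 1 (0.40), dropping to 0.05 at lag 2, reflects decaying short-term dependence rather than seasonality.
The dominant spike at lag 7 indicates a seasonal period of 7.

7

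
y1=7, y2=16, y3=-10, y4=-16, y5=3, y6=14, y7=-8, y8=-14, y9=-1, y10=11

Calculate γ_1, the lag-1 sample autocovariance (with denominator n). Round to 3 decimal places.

Mean ȳ = (7 + 16 − 10 − 16 + 3 + 14 − 8 − 14 − 1 + 11)/10 = 0.2000
Σ_{t=1}^{9}(y_t−ȳ)(y_{t+1}−ȳ) = 112.1600
γ_1 = 112.1600 / 10 = 11.216

11.216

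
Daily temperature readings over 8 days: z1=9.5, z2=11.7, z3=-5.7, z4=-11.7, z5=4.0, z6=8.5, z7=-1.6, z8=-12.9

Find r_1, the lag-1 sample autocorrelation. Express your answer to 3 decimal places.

Mean z̄ = (9.5 + 11.7 − 5.7 − 11.7 + 4.0 + 8.5 − 1.6 − 12.9)/8 = 0.2250
Σ(z_t−z̄)(z_{t+1}−z̄) = (106.4306) + (-67.9894) + (70.6556) + (-45.0169) + (31.2381) + (-15.1019) + (23.9531) = 104.1694
Denominator Σ(z_t−z̄)² = 653.3350
r_1 = 104.1694 / 653.3350 = 0.159

0.159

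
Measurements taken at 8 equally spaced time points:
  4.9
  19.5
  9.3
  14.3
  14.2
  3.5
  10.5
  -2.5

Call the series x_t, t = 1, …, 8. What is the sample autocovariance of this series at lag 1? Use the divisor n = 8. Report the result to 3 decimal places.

Mean x̄ = (4.9 + 19.5 + 9.3 + 14.3 + 14.2 + 3.5 + 10.5 − 2.5)/8 = 9.2125
Deviations: -4.3125, 10.2875, 0.0875, 5.0875, 4.9875, -5.7125, 1.2875, -11.7125
Σ_{t=1}^{7}(x_t−x̄)(x_{t+1}−x̄) = -68.5714
γ_1 = -68.5714 / 8 = -8.571

-8.571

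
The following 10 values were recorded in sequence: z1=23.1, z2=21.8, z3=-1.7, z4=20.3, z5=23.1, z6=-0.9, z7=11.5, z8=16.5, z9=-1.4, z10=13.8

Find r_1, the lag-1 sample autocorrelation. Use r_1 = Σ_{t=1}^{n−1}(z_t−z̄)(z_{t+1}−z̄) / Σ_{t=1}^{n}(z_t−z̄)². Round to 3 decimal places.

-0.276

Mean z̄ = (23.1 + 21.8 − 1.7 + 20.3 + 23.1 − 0.9 + 11.5 + 16.5 − 1.4 + 13.8)/10 = 12.6100
Numerator Σ_{t=1}^{9}(z_t−z̄)(z_{t+1}−z̄) = -266.6941
Denominator Σ(z_t−z̄)² = 965.0290
r_1 = -266.6941 / 965.0290 = -0.276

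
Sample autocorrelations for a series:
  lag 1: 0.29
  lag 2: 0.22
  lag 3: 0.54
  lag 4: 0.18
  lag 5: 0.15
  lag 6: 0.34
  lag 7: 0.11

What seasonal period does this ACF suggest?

3

The largest autocorrelation is r_3 = 0.54, with a weaker echo at lag 6 (0.34); the remaining lags stay at or below 0.29. The elevated value at lag 1 (0.29), dropping to 0.22 at lag 2, reflects decaying short-term dependence rather than seasonality.
The dominant spike at lag 3 indicates a seasonal period of 3.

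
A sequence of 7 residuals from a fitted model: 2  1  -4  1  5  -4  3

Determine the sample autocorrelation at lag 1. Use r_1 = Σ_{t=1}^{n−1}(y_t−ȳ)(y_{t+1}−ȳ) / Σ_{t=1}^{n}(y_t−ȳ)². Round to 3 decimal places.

Mean ȳ = (2 + 1 − 4 + 1 + 5 − 4 + 3)/7 = 0.5714
Deviations from mean: 1.4286, 0.4286, -4.5714, 0.4286, 4.4286, -4.5714, 2.4286
Σ(y_t−ȳ)(y_{t+1}−ȳ) = (0.6122) + (-1.9592) + (-1.9592) + (1.8980) + (-20.2449) + (-11.1020) = -32.7551
Denominator Σ(y_t−ȳ)² = 69.7143
r_1 = -32.7551 / 69.7143 = -0.470

-0.470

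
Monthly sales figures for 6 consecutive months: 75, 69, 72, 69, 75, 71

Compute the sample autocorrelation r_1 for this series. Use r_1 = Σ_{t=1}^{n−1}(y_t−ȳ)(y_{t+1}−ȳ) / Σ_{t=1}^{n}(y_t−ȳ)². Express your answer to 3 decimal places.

-0.584

Mean ȳ = (75 + 69 + 72 + 69 + 75 + 71)/6 = 71.8333
Deviations from mean: 3.1667, -2.8333, 0.1667, -2.8333, 3.1667, -0.8333
Σ(y_t−ȳ)(y_{t+1}−ȳ) = (-8.9722) + (-0.4722) + (-0.4722) + (-8.9722) + (-2.6389) = -21.5278
Denominator Σ(y_t−ȳ)² = 36.8333
r_1 = -21.5278 / 36.8333 = -0.584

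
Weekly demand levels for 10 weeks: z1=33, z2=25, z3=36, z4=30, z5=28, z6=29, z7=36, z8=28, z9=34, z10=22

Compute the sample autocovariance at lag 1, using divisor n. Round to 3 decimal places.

Mean z̄ = (33 + 25 + 36 + 30 + 28 + 29 + 36 + 28 + 34 + 22)/10 = 30.1000
Σ_{t=1}^{9}(z_t−z̄)(z_{t+1}−z̄) = -101.6100
γ_1 = -101.6100 / 10 = -10.161

-10.161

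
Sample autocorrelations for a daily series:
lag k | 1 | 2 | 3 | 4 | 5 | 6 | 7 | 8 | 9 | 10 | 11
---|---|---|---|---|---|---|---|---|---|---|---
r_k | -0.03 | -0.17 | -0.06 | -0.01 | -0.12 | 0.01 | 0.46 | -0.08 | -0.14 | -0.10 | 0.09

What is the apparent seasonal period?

7

The largest autocorrelation is r_7 = 0.46; the remaining lags stay at or below 0.09.
The dominant spike at lag 7 indicates a seasonal period of 7.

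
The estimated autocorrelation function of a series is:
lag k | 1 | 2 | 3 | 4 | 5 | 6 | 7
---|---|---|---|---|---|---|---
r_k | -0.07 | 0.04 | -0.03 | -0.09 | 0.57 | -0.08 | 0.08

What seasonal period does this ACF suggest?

5

The largest autocorrelation is r_5 = 0.57; the remaining lags stay at or below 0.08.
The dominant spike at lag 5 indicates a seasonal period of 5.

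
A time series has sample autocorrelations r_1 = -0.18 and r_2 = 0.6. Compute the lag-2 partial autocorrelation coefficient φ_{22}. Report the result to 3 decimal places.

φ_{22} = (r_2 − r_1²) / (1 − r_1²)
r_1² = (-0.18)² = 0.0324
Numerator = 0.6 − 0.0324 = 0.5676; denominator = 1 − 0.0324 = 0.9676
φ_{22} = 0.5676 / 0.9676 = 0.587

0.587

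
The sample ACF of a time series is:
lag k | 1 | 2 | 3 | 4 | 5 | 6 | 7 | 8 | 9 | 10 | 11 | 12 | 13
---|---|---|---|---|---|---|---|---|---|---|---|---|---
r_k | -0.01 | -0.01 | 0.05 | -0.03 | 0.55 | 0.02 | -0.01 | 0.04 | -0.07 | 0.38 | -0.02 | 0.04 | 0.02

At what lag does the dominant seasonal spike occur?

The largest autocorrelation is r_5 = 0.55, with a weaker echo at lag 10 (0.38); the remaining lags stay at or below 0.05.
The dominant spike at lag 5 indicates a seasonal period of 5.

5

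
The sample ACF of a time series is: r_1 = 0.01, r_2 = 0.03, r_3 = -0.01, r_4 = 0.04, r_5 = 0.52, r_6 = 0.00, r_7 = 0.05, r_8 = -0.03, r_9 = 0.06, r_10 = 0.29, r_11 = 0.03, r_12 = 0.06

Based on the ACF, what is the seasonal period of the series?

The largest autocorrelation is r_5 = 0.52, with a weaker echo at lag 10 (0.29); the remaining lags stay at or below 0.06.
The dominant spike at lag 5 indicates a seasonal period of 5.

5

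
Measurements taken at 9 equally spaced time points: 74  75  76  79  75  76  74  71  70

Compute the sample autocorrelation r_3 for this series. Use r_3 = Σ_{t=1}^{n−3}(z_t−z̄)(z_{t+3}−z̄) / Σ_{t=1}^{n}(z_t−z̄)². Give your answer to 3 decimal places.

Mean z̄ = (74 + 75 + 76 + 79 + 75 + 76 + 74 + 71 + 70)/9 = 74.4444
Numerator Σ_{t=1}^{6}(z_t−z̄)(z_{t+3}−z̄) = -10.1481
Denominator Σ(z_t−z̄)² = 58.2222
r_3 = -10.1481 / 58.2222 = -0.174

-0.174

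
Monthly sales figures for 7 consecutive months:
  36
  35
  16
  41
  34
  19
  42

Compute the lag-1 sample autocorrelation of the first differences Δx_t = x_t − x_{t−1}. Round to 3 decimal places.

-0.480

First differences Δx: -1, -19, 25, -7, -15, 23
Mean of differences = 1.0000
Numerator Σ(Δx_t−Δx̄)(Δx_{t+1}−Δx̄) = -856.0000
Denominator Σ(Δx_t−Δx̄)² = 1784.0000
r_1(Δx) = -856.0000 / 1784.0000 = -0.480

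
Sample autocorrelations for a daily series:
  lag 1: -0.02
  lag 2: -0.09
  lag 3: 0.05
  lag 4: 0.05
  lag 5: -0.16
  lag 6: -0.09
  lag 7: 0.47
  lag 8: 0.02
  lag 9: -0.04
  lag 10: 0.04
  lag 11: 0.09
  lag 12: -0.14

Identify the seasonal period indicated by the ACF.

The largest autocorrelation is r_7 = 0.47; the remaining lags stay at or below 0.09.
The dominant spike at lag 7 indicates a seasonal period of 7.

7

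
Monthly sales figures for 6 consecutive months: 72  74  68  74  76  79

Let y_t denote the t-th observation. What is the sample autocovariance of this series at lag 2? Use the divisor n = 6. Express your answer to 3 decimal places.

-0.176

Mean ȳ = (72 + 74 + 68 + 74 + 76 + 79)/6 = 73.8333
Σ_{t=1}^{4}(y_t−ȳ)(y_{t+2}−ȳ) = -1.0556
γ_2 = -1.0556 / 6 = -0.176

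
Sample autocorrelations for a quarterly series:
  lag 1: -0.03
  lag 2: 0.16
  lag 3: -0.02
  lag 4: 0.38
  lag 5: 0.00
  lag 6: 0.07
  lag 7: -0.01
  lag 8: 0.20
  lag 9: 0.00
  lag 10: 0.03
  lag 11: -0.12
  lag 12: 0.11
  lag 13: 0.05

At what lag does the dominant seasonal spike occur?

4

The largest autocorrelation is r_4 = 0.38, with a weaker echo at lag 8 (0.20); the remaining lags stay at or below 0.16.
The dominant spike at lag 4 indicates a seasonal period of 4.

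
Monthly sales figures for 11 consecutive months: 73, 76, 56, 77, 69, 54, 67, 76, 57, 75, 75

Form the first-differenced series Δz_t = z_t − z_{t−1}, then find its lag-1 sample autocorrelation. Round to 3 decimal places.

First differences Δz: 3, -20, 21, -8, -15, 13, 9, -19, 18, 0
Mean of differences = 0.2000
Numerator Σ(Δz_t−Δz̄)(Δz_{t+1}−Δz̄) = -1118.8400
Denominator Σ(Δz_t−Δz̄)² = 2073.6000
r_1(Δz) = -1118.8400 / 2073.6000 = -0.540

-0.540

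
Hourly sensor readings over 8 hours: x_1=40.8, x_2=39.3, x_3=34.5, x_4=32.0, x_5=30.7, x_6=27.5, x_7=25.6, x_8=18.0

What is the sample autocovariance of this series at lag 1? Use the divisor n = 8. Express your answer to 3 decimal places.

25.445

Mean x̄ = (40.8 + 39.3 + 34.5 + 32.0 + 30.7 + 27.5 + 25.6 + 18.0)/8 = 31.0500
Σ_{t=1}^{7}(x_t−x̄)(x_{t+1}−x̄) = 203.5575
γ_1 = 203.5575 / 8 = 25.445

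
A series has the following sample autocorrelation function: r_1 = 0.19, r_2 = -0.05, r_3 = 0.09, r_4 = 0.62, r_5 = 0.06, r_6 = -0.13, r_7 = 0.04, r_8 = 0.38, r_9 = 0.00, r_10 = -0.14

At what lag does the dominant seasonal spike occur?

The largest autocorrelation is r_4 = 0.62, with a weaker echo at lag 8 (0.38); the remaining lags stay at or below 0.19.
The dominant spike at lag 4 indicates a seasonal period of 4.

4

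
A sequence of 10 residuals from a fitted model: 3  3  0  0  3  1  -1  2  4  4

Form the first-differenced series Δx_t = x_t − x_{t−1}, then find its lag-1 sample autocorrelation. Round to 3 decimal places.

-0.055

First differences Δx: 0, -3, 0, 3, -2, -2, 3, 2, 0
Mean of differences = 0.1111
Numerator Σ(Δx_t−Δx̄)(Δx_{t+1}−Δx̄) = -2.1235
Denominator Σ(Δx_t−Δx̄)² = 38.8889
r_1(Δx) = -2.1235 / 38.8889 = -0.055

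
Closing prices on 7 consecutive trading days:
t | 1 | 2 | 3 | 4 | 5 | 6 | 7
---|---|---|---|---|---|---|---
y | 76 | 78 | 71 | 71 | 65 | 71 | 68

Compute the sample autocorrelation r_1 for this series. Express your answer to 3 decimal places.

Mean ȳ = (76 + 78 + 71 + 71 + 65 + 71 + 68)/7 = 71.4286
Σ(y_t−ȳ)(y_{t+1}−ȳ) = (30.0408) + (-2.8163) + (0.1837) + (2.7551) + (2.7551) + (1.4694) = 34.3878
Denominator Σ(y_t−ȳ)² = 117.7143
r_1 = 34.3878 / 117.7143 = 0.292

0.292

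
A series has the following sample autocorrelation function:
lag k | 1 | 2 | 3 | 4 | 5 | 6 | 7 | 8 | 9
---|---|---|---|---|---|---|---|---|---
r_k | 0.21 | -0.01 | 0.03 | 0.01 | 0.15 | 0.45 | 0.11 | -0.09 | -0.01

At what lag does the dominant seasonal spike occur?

6

The largest autocorrelation is r_6 = 0.45; the remaining lags stay at or below 0.21.
The dominant spike at lag 6 indicates a seasonal period of 6.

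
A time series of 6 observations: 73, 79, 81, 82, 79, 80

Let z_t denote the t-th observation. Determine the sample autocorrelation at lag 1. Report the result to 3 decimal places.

0.120

Mean z̄ = (73 + 79 + 81 + 82 + 79 + 80)/6 = 79.0000
Deviations from mean: -6.0000, 0.0000, 2.0000, 3.0000, 0.0000, 1.0000
Numerator Σ_{t=1}^{5}(z_t−z̄)(z_{t+1}−z̄) = 6.0000
Denominator Σ(z_t−z̄)² = 50.0000
r_1 = 6.0000 / 50.0000 = 0.120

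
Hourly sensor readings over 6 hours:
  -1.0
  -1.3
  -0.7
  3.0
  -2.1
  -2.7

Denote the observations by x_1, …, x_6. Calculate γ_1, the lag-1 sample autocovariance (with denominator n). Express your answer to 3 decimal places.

Mean x̄ = (-1.0 − 1.3 − 0.7 + 3.0 − 2.1 − 2.7)/6 = -0.8000
Deviations: -0.2000, -0.5000, 0.1000, 3.8000, -1.3000, -1.9000
Σ_{t=1}^{5}(x_t−x̄)(x_{t+1}−x̄) = -2.0400
γ_1 = -2.0400 / 6 = -0.340

-0.340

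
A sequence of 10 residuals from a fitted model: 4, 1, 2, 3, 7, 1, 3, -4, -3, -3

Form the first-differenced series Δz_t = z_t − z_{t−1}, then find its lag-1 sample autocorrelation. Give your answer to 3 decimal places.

-0.526

First differences Δz: -3, 1, 1, 4, -6, 2, -7, 1, 0
Mean of differences = -0.7778
Numerator Σ(Δz_t−Δz̄)(Δz_{t+1}−Δz̄) = -58.7160
Denominator Σ(Δz_t−Δz̄)² = 111.5556
r_1(Δz) = -58.7160 / 111.5556 = -0.526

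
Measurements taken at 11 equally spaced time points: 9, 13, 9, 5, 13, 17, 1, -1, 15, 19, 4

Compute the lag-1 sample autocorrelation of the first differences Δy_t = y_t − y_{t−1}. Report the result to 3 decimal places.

-0.065

First differences Δy: 4, -4, -4, 8, 4, -16, -2, 16, 4, -15
Mean of differences = -0.5000
Numerator Σ(Δy_t−Δȳ)(Δy_{t+1}−Δȳ) = -57.2500
Denominator Σ(Δy_t−Δȳ)² = 882.5000
r_1(Δy) = -57.2500 / 882.5000 = -0.065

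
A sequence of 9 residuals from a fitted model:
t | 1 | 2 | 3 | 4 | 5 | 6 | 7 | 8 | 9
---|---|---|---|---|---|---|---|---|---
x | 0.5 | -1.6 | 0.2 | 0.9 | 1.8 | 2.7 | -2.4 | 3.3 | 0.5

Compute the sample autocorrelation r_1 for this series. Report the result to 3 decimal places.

-0.399

Mean x̄ = (0.5 − 1.6 + 0.2 + 0.9 + 1.8 + 2.7 − 2.4 + 3.3 + 0.5)/9 = 0.6556
Numerator Σ_{t=1}^{8}(x_t−x̄)(x_{t+1}−x̄) = -10.8520
Denominator Σ(x_t−x̄)² = 27.2222
r_1 = -10.8520 / 27.2222 = -0.399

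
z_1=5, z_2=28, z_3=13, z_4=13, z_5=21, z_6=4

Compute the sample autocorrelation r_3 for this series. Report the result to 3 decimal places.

0.273

Mean z̄ = (5 + 28 + 13 + 13 + 21 + 4)/6 = 14.0000
Σ(z_t−z̄)(z_{t+3}−z̄) = (9.0000) + (98.0000) + (10.0000) = 117.0000
Denominator Σ(z_t−z̄)² = 428.0000
r_3 = 117.0000 / 428.0000 = 0.273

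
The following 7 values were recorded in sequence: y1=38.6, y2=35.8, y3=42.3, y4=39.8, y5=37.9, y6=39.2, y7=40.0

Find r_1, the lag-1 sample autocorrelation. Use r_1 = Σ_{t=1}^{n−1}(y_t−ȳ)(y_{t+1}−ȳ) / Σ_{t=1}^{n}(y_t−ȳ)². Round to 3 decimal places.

Mean ȳ = (38.6 + 35.8 + 42.3 + 39.8 + 37.9 + 39.2 + 40.0)/7 = 39.0857
Deviations from mean: -0.4857, -3.2857, 3.2143, 0.7143, -1.1857, 0.1143, 0.9143
Σ(y_t−ȳ)(y_{t+1}−ȳ) = (1.5959) + (-10.5612) + (2.2959) + (-0.8469) + (-0.1355) + (0.1045) = -7.5473
Denominator Σ(y_t−ȳ)² = 24.1286
r_1 = -7.5473 / 24.1286 = -0.313

-0.313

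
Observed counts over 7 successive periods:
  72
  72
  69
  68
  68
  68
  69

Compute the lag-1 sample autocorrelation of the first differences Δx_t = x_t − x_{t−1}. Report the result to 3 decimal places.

First differences Δx: 0, -3, -1, 0, 0, 1
Mean of differences = -0.5000
Numerator Σ(Δx_t−Δx̄)(Δx_{t+1}−Δx̄) = 0.7500
Denominator Σ(Δx_t−Δx̄)² = 9.5000
r_1(Δx) = 0.7500 / 9.5000 = 0.079

0.079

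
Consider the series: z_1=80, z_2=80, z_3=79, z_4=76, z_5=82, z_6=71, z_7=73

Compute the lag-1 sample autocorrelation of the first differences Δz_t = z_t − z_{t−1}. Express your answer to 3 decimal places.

-0.705

First differences Δz: 0, -1, -3, 6, -11, 2
Mean of differences = -1.1667
Numerator Σ(Δz_t−Δz̄)(Δz_{t+1}−Δz̄) = -114.8611
Denominator Σ(Δz_t−Δz̄)² = 162.8333
r_1(Δz) = -114.8611 / 162.8333 = -0.705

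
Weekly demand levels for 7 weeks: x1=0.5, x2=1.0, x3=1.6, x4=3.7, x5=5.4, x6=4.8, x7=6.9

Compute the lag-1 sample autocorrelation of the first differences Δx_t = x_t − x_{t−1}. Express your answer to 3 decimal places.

-0.400

First differences Δx: 0.5, 0.6, 2.1, 1.7, -0.6, 2.1
Mean of differences = 1.0667
Numerator Σ(Δx_t−Δx̄)(Δx_{t+1}−Δx̄) = -2.3411
Denominator Σ(Δx_t−Δx̄)² = 5.8533
r_1(Δx) = -2.3411 / 5.8533 = -0.400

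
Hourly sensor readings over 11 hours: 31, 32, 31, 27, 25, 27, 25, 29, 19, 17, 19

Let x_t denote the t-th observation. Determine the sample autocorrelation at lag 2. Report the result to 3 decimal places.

0.217

Mean x̄ = (31 + 32 + 31 + 27 + 25 + 27 + 25 + 29 + 19 + 17 + 19)/11 = 25.6364
Numerator Σ_{t=1}^{9}(x_t−x̄)(x_{t+2}−x̄) = 60.0992
Denominator Σ(x_t−x̄)² = 276.5455
r_2 = 60.0992 / 276.5455 = 0.217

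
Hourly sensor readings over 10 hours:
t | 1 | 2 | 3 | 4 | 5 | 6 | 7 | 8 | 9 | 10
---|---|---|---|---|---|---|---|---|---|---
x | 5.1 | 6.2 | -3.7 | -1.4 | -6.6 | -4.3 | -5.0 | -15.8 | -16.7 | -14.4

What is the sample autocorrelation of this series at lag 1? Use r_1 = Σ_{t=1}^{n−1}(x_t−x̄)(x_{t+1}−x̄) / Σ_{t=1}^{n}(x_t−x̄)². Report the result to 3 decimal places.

0.612

Mean x̄ = (5.1 + 6.2 − 3.7 − 1.4 − 6.6 − 4.3 − 5.0 − 15.8 − 16.7 − 14.4)/10 = -5.6600
Numerator Σ_{t=1}^{9}(x_t−x̄)(x_{t+1}−x̄) = 356.5664
Denominator Σ(x_t−x̄)² = 582.6840
r_1 = 356.5664 / 582.6840 = 0.612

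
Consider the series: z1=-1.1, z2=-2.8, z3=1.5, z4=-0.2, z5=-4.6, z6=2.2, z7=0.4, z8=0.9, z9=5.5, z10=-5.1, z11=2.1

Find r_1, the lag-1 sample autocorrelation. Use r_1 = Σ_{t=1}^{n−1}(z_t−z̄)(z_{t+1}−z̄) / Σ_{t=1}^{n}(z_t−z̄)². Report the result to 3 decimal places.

-0.439

Mean z̄ = (-1.1 − 2.8 + 1.5 − 0.2 − 4.6 + 2.2 + 0.4 + 0.9 + 5.5 − 5.1 + 2.1)/11 = -0.1091
Numerator Σ_{t=1}^{10}(z_t−z̄)(z_{t+1}−z̄) = -43.4419
Denominator Σ(z_t−z̄)² = 98.8491
r_1 = -43.4419 / 98.8491 = -0.439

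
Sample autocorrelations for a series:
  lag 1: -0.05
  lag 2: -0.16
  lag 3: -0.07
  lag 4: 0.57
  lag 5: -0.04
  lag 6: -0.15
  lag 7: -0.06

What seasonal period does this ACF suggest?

The largest autocorrelation is r_4 = 0.57; the remaining lags stay at or below -0.04.
The dominant spike at lag 4 indicates a seasonal period of 4.

4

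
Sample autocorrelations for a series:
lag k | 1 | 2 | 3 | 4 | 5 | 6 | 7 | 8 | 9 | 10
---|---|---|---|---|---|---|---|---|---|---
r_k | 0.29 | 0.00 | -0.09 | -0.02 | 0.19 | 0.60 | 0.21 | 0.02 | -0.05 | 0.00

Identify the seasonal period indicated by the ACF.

The largest autocorrelation is r_6 = 0.60; the remaining lags stay at or below 0.29.
The dominant spike at lag 6 indicates a seasonal period of 6.

6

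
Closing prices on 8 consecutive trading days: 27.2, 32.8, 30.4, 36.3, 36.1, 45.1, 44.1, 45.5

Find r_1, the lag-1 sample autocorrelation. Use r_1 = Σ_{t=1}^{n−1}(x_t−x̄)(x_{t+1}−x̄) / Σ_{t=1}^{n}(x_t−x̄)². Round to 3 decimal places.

0.531

Mean x̄ = (27.2 + 32.8 + 30.4 + 36.3 + 36.1 + 45.1 + 44.1 + 45.5)/8 = 37.1875
Deviations from mean: -9.9875, -4.3875, -6.7875, -0.8875, -1.0875, 7.9125, 6.9125, 8.3125
Σ(x_t−x̄)(x_{t+1}−x̄) = (43.8202) + (29.7802) + (6.0239) + (0.9652) + (-8.6048) + (54.6952) + (57.4602) = 184.1398
Denominator Σ(x_t−x̄)² = 346.5288
r_1 = 184.1398 / 346.5288 = 0.531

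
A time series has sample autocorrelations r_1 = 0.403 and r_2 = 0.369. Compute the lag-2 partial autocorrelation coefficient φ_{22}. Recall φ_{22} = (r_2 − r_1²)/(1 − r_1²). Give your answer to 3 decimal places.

φ_{22} = (r_2 − r_1²) / (1 − r_1²)
r_1² = (0.403)² = 0.162409
Numerator = 0.369 − 0.1624 = 0.2066; denominator = 1 − 0.1624 = 0.8376
φ_{22} = 0.2066 / 0.8376 = 0.247

0.247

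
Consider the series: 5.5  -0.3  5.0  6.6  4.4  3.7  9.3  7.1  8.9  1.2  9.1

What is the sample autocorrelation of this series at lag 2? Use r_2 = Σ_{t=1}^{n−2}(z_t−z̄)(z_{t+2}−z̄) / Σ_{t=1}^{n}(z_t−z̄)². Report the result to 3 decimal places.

0.034

Mean z̄ = (5.5 − 0.3 + 5.0 + 6.6 + 4.4 + 3.7 + 9.3 + 7.1 + 8.9 + 1.2 + 9.1)/11 = 5.5000
Numerator Σ_{t=1}^{9}(z_t−z̄)(z_{t+2}−z̄) = 3.4100
Denominator Σ(z_t−z̄)² = 99.5600
r_2 = 3.4100 / 99.5600 = 0.034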